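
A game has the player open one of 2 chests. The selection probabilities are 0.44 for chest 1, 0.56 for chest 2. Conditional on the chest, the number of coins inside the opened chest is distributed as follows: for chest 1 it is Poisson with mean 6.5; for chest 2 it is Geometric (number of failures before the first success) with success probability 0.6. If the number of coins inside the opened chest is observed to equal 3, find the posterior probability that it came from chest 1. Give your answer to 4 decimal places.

Likelihoods P(X=3 | ·): 1: 0.0688137; 2: 0.0384.
Posterior ∝ prior × likelihood. Numerator for 1: 0.44·0.0688137 = 0.030278.
Normalizing constant: 0.44·0.0688137 + 0.56·0.0384 = 0.051782.
P(1 | observation) = 0.030278 / 0.051782 = 0.584721.

0.5847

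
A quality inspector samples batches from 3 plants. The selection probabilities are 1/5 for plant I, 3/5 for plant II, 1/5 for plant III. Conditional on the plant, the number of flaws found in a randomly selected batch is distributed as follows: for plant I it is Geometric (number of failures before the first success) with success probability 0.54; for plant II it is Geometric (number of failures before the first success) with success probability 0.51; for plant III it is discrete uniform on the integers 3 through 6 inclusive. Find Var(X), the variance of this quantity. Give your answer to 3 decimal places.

Per component, I: μ=0.851852, E[X²]=2.30316; II: μ=0.960784, E[X²]=2.807; III: μ=4.5, E[X²]=21.5.
E[X] = 0.2·0.851852 + 0.6·0.960784 + 0.2·4.5 = 1.64684.
E[X²] = 0.2·2.30316 + 0.6·2.807 + 0.2·21.5 = 6.44483.
Var(X) = E[X²] − (E[X])² = 6.44483 − 2.71209 = 3.73274.

3.733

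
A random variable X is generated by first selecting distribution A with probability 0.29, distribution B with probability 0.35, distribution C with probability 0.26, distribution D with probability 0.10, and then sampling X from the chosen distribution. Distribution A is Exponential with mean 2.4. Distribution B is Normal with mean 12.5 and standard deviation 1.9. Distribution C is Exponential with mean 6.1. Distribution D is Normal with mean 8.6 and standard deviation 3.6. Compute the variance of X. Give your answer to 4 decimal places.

30.8277

Per component, A: μ=2.4, E[X²]=11.52; B: μ=12.5, E[X²]=159.86; C: μ=6.1, E[X²]=74.42; D: μ=8.6, E[X²]=86.92.
E[X] = 0.29·2.4 + 0.35·12.5 + 0.26·6.1 + 0.1·8.6 = 7.517.
E[X²] = 0.29·11.52 + 0.35·159.86 + 0.26·74.42 + 0.1·86.92 = 87.333.
Var(X) = E[X²] − (E[X])² = 87.333 − 56.5053 = 30.8277.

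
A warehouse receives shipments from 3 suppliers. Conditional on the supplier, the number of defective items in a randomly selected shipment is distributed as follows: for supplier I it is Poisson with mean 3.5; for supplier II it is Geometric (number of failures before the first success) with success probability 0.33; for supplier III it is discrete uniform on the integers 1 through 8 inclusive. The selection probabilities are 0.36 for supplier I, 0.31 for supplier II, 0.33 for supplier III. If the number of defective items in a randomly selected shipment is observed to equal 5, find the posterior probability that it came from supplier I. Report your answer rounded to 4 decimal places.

Likelihoods P(X=5 | ·): I: 0.132169; II: 0.0445541; III: 0.125.
Posterior ∝ prior × likelihood. Numerator for I: 0.36·0.132169 = 0.0475807.
Normalizing constant: 0.36·0.132169 + 0.31·0.0445541 + 0.33·0.125 = 0.102642.
P(I | observation) = 0.0475807 / 0.102642 = 0.463558.

0.4636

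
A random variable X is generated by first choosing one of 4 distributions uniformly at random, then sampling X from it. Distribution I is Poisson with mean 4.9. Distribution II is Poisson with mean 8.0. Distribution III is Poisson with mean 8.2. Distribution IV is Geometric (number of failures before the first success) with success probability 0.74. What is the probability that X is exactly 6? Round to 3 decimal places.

0.095

Conditional on each component, P(X = 6): I: 0.143153; II: 0.122138; III: 0.115967; IV: 0.000228598.
By total probability, P(X = 6) = 0.25·0.143153 + 0.25·0.122138 + 0.25·0.115967 + 0.25·0.000228598 = 0.0953718.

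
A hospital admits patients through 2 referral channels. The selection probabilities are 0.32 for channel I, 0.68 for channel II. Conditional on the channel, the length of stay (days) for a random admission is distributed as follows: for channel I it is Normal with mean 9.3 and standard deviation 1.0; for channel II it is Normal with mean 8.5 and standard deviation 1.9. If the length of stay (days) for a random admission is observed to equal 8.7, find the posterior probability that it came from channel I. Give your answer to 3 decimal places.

0.429

Likelihoods f(8.7 | ·): I: 0.333225; II: 0.20881.
Posterior ∝ prior × likelihood. Numerator for I: 0.32·0.333225 = 0.106632.
Normalizing constant: 0.32·0.333225 + 0.68·0.20881 = 0.248622.
P(I | observation) = 0.106632 / 0.248622 = 0.428891.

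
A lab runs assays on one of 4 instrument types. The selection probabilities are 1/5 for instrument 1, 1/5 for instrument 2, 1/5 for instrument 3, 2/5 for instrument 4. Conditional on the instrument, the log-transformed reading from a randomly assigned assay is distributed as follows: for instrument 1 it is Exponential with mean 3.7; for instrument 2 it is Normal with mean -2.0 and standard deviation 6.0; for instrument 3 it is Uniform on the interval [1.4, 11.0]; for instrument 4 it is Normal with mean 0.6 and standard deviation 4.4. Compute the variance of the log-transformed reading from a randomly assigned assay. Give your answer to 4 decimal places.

27.2756

Per component, 1: μ=3.7, E[X²]=27.38; 2: μ=-2, E[X²]=40; 3: μ=6.2, E[X²]=46.12; 4: μ=0.6, E[X²]=19.72.
E[X] = 0.2·3.7 + 0.2·-2 + 0.2·6.2 + 0.4·0.6 = 1.82.
E[X²] = 0.2·27.38 + 0.2·40 + 0.2·46.12 + 0.4·19.72 = 30.588.
Var(X) = E[X²] − (E[X])² = 30.588 − 3.3124 = 27.2756.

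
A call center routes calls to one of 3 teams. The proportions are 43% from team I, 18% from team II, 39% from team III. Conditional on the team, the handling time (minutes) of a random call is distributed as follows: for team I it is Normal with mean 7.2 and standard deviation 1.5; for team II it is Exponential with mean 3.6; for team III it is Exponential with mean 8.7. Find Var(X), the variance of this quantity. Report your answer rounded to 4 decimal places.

Per component, I: μ=7.2, E[X²]=54.09; II: μ=3.6, E[X²]=25.92; III: μ=8.7, E[X²]=151.38.
E[X] = 0.43·7.2 + 0.18·3.6 + 0.39·8.7 = 7.137.
E[X²] = 0.43·54.09 + 0.18·25.92 + 0.39·151.38 = 86.9625.
Var(X) = E[X²] − (E[X])² = 86.9625 − 50.9368 = 36.0257.

36.0257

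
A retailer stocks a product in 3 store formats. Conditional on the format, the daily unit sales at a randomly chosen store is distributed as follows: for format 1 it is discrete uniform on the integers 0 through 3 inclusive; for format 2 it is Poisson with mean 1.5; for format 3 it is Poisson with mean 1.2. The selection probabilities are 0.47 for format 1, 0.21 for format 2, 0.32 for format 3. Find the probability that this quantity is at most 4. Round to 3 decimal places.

0.994

Conditional on each format, P(X ≤ 4): 1: 1; 2: 0.981424; 3: 0.992254.
By total probability, P(X ≤ 4) = 0.47·1 + 0.21·0.981424 + 0.32·0.992254 = 0.99362.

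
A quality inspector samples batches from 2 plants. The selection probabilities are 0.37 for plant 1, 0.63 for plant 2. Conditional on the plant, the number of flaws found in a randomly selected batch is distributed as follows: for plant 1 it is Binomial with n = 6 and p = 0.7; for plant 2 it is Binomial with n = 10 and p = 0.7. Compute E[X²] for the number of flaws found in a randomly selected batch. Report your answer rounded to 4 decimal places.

39.1860

For each component E[X²] = Var + (mean)², giving 1: 18.9; 2: 51.1.
Overall E[X²] = 0.37·18.9 + 0.63·51.1 = 39.186.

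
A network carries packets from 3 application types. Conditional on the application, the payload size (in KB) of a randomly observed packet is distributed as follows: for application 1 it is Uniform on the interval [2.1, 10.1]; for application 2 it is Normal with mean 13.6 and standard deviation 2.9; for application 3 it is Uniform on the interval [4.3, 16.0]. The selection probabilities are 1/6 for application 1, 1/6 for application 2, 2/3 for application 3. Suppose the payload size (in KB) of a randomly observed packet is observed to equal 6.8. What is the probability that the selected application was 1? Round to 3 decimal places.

Likelihoods f(6.8 | ·): 1: 0.125; 2: 0.00880217; 3: 0.0854701.
Posterior ∝ prior × likelihood. Numerator for 1: 0.166667·0.125 = 0.0208333.
Normalizing constant: 0.166667·0.125 + 0.166667·0.00880217 + 0.666667·0.0854701 = 0.0792804.
P(1 | observation) = 0.0208333 / 0.0792804 = 0.26278.

0.263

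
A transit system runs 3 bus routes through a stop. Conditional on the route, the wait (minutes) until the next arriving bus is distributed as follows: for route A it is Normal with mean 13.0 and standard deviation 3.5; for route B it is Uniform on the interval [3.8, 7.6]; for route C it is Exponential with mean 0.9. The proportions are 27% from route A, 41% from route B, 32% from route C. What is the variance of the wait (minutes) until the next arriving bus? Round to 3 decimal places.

Per component, A: μ=13, E[X²]=181.25; B: μ=5.7, E[X²]=33.6933; C: μ=0.9, E[X²]=1.62.
E[X] = 0.27·13 + 0.41·5.7 + 0.32·0.9 = 6.135.
E[X²] = 0.27·181.25 + 0.41·33.6933 + 0.32·1.62 = 63.2702.
Var(X) = E[X²] − (E[X])² = 63.2702 − 37.6382 = 25.6319.

25.632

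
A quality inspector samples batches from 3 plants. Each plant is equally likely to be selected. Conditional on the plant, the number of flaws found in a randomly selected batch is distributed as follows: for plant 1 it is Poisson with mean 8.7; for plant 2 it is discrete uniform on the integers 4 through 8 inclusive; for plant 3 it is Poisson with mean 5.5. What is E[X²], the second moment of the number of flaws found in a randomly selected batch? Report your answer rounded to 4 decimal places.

For each component E[X²] = Var + (mean)², giving 1: 84.39; 2: 38; 3: 35.75.
Overall E[X²] = 0.333333·84.39 + 0.333333·38 + 0.333333·35.75 = 52.7133.

52.7133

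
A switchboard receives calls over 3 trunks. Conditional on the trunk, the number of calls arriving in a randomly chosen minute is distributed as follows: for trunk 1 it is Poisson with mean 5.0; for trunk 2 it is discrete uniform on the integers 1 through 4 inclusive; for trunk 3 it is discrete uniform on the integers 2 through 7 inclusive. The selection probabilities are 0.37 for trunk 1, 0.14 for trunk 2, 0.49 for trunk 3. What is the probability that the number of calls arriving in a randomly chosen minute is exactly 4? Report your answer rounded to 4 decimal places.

0.1816

Conditional on each trunk, P(X = 4): 1: 0.175467; 2: 0.25; 3: 0.166667.
By total probability, P(X = 4) = 0.37·0.175467 + 0.14·0.25 + 0.49·0.166667 = 0.18159.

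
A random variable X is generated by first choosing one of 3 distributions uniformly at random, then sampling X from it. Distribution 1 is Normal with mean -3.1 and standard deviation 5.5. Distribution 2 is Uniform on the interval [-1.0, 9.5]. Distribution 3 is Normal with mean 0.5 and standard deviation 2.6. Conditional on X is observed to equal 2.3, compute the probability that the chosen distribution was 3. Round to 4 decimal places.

Likelihoods f(2.3 | ·): 1: 0.0447945; 2: 0.0952381; 3: 0.120743.
Posterior ∝ prior × likelihood. Numerator for 3: 0.333333·0.120743 = 0.0402475.
Normalizing constant: 0.333333·0.0447945 + 0.333333·0.0952381 + 0.333333·0.120743 = 0.086925.
P(3 | observation) = 0.0402475 / 0.086925 = 0.463014.

0.4630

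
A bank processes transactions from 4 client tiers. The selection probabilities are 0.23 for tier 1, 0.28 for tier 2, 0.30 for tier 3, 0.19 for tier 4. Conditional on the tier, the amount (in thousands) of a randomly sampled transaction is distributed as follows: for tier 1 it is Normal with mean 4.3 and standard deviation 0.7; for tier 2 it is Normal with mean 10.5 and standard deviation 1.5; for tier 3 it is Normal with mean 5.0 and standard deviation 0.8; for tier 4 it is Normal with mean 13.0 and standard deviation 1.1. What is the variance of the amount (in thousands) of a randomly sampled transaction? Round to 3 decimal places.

13.503

Per component, 1: μ=4.3, E[X²]=18.98; 2: μ=10.5, E[X²]=112.5; 3: μ=5, E[X²]=25.64; 4: μ=13, E[X²]=170.21.
E[X] = 0.23·4.3 + 0.28·10.5 + 0.3·5 + 0.19·13 = 7.899.
E[X²] = 0.23·18.98 + 0.28·112.5 + 0.3·25.64 + 0.19·170.21 = 75.8973.
Var(X) = E[X²] − (E[X])² = 75.8973 − 62.3942 = 13.5031.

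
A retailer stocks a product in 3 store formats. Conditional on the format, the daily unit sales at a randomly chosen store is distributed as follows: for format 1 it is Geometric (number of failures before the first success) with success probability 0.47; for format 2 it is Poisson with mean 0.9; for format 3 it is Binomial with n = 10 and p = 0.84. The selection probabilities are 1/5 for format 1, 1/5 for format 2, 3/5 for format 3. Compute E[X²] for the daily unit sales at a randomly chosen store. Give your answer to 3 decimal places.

For each component E[X²] = Var + (mean)², giving 1: 3.67089; 2: 1.71; 3: 71.904.
Overall E[X²] = 0.2·3.67089 + 0.2·1.71 + 0.6·71.904 = 44.2186.

44.219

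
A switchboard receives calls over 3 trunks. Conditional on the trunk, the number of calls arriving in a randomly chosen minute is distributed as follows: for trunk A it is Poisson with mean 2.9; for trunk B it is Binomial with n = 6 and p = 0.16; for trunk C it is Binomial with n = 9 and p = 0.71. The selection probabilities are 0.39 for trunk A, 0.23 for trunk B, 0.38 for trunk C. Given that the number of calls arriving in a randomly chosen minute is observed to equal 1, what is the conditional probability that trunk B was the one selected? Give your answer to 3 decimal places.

Likelihoods P(X=1 | ·): A: 0.159567; B: 0.401483; C: 0.000319657.
Posterior ∝ prior × likelihood. Numerator for B: 0.23·0.401483 = 0.0923412.
Normalizing constant: 0.39·0.159567 + 0.23·0.401483 + 0.38·0.000319657 = 0.154694.
P(B | observation) = 0.0923412 / 0.154694 = 0.596928.

0.597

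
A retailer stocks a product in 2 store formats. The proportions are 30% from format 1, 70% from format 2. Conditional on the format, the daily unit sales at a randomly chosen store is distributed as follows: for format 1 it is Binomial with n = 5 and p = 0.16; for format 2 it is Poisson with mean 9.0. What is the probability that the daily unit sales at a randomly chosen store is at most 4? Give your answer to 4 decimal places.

Conditional on each format, P(X ≤ 4): 1: 0.999895; 2: 0.0549636.
By total probability, P(X ≤ 4) = 0.3·0.999895 + 0.7·0.0549636 = 0.338443.

0.3384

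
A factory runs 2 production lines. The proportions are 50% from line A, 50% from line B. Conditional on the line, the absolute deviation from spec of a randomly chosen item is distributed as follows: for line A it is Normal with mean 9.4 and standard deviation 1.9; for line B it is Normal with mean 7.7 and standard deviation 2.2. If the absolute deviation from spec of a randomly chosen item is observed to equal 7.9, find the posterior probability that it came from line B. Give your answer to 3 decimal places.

0.540

Likelihoods f(7.9 | ·): A: 0.15375; B: 0.18059.
Posterior ∝ prior × likelihood. Numerator for B: 0.5·0.18059 = 0.0902948.
Normalizing constant: 0.5·0.15375 + 0.5·0.18059 = 0.16717.
P(B | observation) = 0.0902948 / 0.16717 = 0.540138.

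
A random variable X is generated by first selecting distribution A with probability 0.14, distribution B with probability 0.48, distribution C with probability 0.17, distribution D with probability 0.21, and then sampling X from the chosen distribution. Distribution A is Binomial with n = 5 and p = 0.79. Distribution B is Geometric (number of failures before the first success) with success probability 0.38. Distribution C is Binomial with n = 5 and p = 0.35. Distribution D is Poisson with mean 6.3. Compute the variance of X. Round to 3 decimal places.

7.269

Per component, A: μ=3.95, E[X²]=16.432; B: μ=1.63158, E[X²]=6.95568; C: μ=1.75, E[X²]=4.2; D: μ=6.3, E[X²]=45.99.
E[X] = 0.14·3.95 + 0.48·1.63158 + 0.17·1.75 + 0.21·6.3 = 2.95666.
E[X²] = 0.14·16.432 + 0.48·6.95568 + 0.17·4.2 + 0.21·45.99 = 16.0111.
Var(X) = E[X²] − (E[X])² = 16.0111 − 8.74183 = 7.26928.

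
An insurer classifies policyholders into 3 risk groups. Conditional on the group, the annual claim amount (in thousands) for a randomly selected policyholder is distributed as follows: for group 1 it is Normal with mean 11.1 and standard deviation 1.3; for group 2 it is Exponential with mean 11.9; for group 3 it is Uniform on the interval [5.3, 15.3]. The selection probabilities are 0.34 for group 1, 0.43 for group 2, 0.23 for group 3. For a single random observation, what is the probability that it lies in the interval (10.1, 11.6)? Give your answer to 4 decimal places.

0.2021

Conditional on each group, P(10.1 < X < 11.6): 1: 0.428861; 2: 0.0506824; 3: 0.15.
By total probability, P(10.1 < X < 11.6) = 0.34·0.428861 + 0.43·0.0506824 + 0.23·0.15 = 0.202106.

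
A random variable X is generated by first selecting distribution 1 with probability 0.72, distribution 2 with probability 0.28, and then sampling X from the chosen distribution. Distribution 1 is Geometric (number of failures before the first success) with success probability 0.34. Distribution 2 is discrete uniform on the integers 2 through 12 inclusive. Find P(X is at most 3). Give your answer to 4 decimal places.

0.6343

Conditional on each component, P(X ≤ 3): 1: 0.810253; 2: 0.181818.
By total probability, P(X ≤ 3) = 0.72·0.810253 + 0.28·0.181818 = 0.634291.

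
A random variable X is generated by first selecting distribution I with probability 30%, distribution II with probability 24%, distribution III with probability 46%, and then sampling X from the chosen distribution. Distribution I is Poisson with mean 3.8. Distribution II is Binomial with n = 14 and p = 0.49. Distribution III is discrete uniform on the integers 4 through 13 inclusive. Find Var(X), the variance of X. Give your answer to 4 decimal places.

9.7942

Per component, I: μ=3.8, E[X²]=18.24; II: μ=6.86, E[X²]=50.5582; III: μ=8.5, E[X²]=80.5.
E[X] = 0.3·3.8 + 0.24·6.86 + 0.46·8.5 = 6.6964.
E[X²] = 0.3·18.24 + 0.24·50.5582 + 0.46·80.5 = 54.636.
Var(X) = E[X²] − (E[X])² = 54.636 − 44.8418 = 9.7942.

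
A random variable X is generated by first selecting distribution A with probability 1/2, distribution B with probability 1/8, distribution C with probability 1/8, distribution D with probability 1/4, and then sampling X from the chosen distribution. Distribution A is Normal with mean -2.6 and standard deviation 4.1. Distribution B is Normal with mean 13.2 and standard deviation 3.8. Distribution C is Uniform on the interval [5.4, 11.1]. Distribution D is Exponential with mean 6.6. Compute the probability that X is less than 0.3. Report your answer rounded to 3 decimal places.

Conditional on each component, P(X < 0.3): A: 0.760315; B: 0.000343473; C: 0; D: 0.044437.
By total probability, P(X < 0.3) = 0.5·0.760315 + 0.125·0.000343473 + 0.125·0 + 0.25·0.044437 = 0.39131.

0.391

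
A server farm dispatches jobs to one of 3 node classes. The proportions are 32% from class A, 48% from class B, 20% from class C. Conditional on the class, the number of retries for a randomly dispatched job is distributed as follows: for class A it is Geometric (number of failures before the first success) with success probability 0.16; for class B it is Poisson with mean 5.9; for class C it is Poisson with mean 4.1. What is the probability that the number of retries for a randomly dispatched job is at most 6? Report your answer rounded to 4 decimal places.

0.7000

Conditional on each class, P(X ≤ 6): A: 0.70491; B: 0.622361; C: 0.878648.
By total probability, P(X ≤ 6) = 0.32·0.70491 + 0.48·0.622361 + 0.2·0.878648 = 0.700034.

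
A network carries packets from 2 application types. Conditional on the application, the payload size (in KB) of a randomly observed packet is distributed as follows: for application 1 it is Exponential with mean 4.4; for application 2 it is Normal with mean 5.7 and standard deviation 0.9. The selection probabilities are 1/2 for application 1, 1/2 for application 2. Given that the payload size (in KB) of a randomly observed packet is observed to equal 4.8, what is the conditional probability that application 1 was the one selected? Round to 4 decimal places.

Likelihoods f(4.8 | ·): 1: 0.0763434; 2: 0.268856.
Posterior ∝ prior × likelihood. Numerator for 1: 0.5·0.0763434 = 0.0381717.
Normalizing constant: 0.5·0.0763434 + 0.5·0.268856 = 0.1726.
P(1 | observation) = 0.0381717 / 0.1726 = 0.221157.

0.2212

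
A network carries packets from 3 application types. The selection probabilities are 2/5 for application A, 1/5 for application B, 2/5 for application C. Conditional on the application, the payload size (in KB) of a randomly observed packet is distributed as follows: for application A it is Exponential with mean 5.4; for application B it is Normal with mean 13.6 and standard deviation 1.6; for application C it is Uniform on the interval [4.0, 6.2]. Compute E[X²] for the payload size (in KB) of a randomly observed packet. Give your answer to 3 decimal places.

For each component E[X²] = Var + (mean)², giving A: 58.32; B: 187.52; C: 26.4133.
Overall E[X²] = 0.4·58.32 + 0.2·187.52 + 0.4·26.4133 = 71.3973.

71.397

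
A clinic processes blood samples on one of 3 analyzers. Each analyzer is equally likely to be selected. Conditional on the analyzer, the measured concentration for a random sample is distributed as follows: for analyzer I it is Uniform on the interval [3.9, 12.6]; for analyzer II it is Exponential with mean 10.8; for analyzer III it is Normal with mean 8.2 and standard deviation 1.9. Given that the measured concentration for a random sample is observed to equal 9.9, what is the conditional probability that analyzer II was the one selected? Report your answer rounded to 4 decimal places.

Likelihoods f(9.9 | ·): I: 0.114943; II: 0.0370231; III: 0.140708.
Posterior ∝ prior × likelihood. Numerator for II: 0.333333·0.0370231 = 0.012341.
Normalizing constant: 0.333333·0.114943 + 0.333333·0.0370231 + 0.333333·0.140708 = 0.0975578.
P(II | observation) = 0.012341 / 0.0975578 = 0.1265.

0.1265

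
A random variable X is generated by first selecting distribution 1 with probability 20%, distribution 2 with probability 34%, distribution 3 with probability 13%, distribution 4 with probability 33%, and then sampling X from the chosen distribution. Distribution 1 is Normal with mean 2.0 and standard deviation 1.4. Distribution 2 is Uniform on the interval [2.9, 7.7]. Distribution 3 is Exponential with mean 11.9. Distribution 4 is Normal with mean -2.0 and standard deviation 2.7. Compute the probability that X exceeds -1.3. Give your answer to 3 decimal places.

Conditional on each component, P(X > -1.3): 1: 0.990792; 2: 1; 3: 1; 4: 0.397718.
By total probability, P(X > -1.3) = 0.2·0.990792 + 0.34·1 + 0.13·1 + 0.33·0.397718 = 0.799405.

0.799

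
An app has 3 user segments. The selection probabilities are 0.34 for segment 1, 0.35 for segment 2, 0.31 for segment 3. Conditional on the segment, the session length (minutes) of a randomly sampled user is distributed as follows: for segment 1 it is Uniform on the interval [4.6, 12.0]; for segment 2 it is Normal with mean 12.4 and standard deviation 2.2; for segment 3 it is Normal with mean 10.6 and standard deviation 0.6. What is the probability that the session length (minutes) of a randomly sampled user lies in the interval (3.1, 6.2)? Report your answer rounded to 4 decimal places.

Conditional on each segment, P(3.1 < X < 6.2): 1: 0.216216; 2: 0.002403; 3: 1.12244e-13.
By total probability, P(3.1 < X < 6.2) = 0.34·0.216216 + 0.35·0.002403 + 0.31·1.12244e-13 = 0.0743546.

0.0744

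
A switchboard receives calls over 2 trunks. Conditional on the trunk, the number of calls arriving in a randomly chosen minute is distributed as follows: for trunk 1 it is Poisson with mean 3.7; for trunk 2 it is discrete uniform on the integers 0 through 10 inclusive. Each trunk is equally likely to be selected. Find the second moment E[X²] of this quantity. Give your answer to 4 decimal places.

For each component E[X²] = Var + (mean)², giving 1: 17.39; 2: 35.
Overall E[X²] = 0.5·17.39 + 0.5·35 = 26.195.

26.1950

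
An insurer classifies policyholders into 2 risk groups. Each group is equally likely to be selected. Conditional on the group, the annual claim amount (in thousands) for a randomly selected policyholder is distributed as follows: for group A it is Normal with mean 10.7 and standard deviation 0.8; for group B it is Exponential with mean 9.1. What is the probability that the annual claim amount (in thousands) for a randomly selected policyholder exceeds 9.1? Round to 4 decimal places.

0.6726

Conditional on each group, P(X > 9.1): A: 0.97725; B: 0.367879.
By total probability, P(X > 9.1) = 0.5·0.97725 + 0.5·0.367879 = 0.672565.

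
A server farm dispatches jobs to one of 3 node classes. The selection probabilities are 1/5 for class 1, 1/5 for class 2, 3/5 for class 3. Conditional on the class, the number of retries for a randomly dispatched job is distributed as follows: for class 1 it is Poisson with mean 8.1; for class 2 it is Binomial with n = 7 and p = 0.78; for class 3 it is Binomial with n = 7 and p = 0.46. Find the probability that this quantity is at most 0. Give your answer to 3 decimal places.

0.008

Conditional on each class, P(X ≤ 0): 1: 0.000303539; 2: 2.49436e-05; 3: 0.0133893.
By total probability, P(X ≤ 0) = 0.2·0.000303539 + 0.2·2.49436e-05 + 0.6·0.0133893 = 0.00809925.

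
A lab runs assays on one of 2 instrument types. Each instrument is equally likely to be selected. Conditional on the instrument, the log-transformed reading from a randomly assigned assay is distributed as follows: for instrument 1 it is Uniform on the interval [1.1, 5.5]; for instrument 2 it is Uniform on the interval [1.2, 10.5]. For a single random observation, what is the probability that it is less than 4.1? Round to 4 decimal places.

0.4968

Conditional on each instrument, P(X < 4.1): 1: 0.681818; 2: 0.311828.
By total probability, P(X < 4.1) = 0.5·0.681818 + 0.5·0.311828 = 0.496823.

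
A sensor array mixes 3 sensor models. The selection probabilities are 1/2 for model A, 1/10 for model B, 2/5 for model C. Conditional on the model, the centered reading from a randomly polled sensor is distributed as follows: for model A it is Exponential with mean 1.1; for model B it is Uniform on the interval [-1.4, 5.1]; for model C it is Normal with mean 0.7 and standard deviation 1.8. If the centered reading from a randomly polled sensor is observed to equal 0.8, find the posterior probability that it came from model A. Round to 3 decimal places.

Likelihoods f(0.8 | ·): A: 0.439296; B: 0.153846; C: 0.221293.
Posterior ∝ prior × likelihood. Numerator for A: 0.5·0.439296 = 0.219648.
Normalizing constant: 0.5·0.439296 + 0.1·0.153846 + 0.4·0.221293 = 0.32355.
P(A | observation) = 0.219648 / 0.32355 = 0.678869.

0.679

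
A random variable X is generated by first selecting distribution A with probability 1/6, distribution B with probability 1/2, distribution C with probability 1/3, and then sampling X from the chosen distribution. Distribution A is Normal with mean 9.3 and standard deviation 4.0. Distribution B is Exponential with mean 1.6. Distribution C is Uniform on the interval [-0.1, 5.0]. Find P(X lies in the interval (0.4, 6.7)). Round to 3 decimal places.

0.723

Conditional on each component, P(0.4 < X < 6.7): A: 0.244805; B: 0.763617; C: 0.901961.
By total probability, P(0.4 < X < 6.7) = 0.166667·0.244805 + 0.5·0.763617 + 0.333333·0.901961 = 0.723263.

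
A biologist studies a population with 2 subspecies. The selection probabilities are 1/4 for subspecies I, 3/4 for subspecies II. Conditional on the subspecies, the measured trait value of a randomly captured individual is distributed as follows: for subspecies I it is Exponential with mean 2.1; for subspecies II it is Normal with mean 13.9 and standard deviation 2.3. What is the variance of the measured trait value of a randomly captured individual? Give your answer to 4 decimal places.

31.1775

Per component, I: μ=2.1, E[X²]=8.82; II: μ=13.9, E[X²]=198.5.
E[X] = 0.25·2.1 + 0.75·13.9 = 10.95.
E[X²] = 0.25·8.82 + 0.75·198.5 = 151.08.
Var(X) = E[X²] − (E[X])² = 151.08 − 119.903 = 31.1775.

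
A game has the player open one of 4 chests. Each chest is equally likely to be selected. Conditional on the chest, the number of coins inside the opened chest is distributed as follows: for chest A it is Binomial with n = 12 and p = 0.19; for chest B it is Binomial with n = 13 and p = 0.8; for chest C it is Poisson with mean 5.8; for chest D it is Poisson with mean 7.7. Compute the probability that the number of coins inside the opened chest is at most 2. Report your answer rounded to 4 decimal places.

Conditional on each chest, P(X ≤ 2): A: 0.593963; B: 1.06578e-06; C: 0.0715108; D: 0.0173637.
By total probability, P(X ≤ 2) = 0.25·0.593963 + 0.25·1.06578e-06 + 0.25·0.0715108 + 0.25·0.0173637 = 0.17071.

0.1707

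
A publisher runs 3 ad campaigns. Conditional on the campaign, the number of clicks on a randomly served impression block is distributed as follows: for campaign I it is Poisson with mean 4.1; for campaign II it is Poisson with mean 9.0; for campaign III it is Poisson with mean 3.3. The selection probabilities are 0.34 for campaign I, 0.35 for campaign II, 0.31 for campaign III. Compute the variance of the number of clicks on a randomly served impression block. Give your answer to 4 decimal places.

Per component, I: μ=4.1, E[X²]=20.91; II: μ=9, E[X²]=90; III: μ=3.3, E[X²]=14.19.
E[X] = 0.34·4.1 + 0.35·9 + 0.31·3.3 = 5.567.
E[X²] = 0.34·20.91 + 0.35·90 + 0.31·14.19 = 43.0083.
Var(X) = E[X²] − (E[X])² = 43.0083 − 30.9915 = 12.0168.

12.0168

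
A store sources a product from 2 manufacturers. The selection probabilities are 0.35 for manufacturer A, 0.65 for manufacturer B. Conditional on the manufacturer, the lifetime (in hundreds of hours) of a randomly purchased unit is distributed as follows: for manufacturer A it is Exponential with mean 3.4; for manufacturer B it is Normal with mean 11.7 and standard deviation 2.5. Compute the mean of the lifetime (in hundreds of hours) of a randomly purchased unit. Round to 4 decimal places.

Component means — A: 3.4; B: 11.7.
E[X] = 0.35·3.4 + 0.65·11.7 = 8.795.

8.7950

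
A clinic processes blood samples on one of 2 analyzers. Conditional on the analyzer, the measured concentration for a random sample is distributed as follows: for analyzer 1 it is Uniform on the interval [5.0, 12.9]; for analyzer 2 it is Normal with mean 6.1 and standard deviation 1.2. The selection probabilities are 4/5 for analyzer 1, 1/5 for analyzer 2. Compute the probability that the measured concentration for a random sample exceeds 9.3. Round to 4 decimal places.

Conditional on each analyzer, P(X > 9.3): 1: 0.455696; 2: 0.00383038.
By total probability, P(X > 9.3) = 0.8·0.455696 + 0.2·0.00383038 = 0.365323.

0.3653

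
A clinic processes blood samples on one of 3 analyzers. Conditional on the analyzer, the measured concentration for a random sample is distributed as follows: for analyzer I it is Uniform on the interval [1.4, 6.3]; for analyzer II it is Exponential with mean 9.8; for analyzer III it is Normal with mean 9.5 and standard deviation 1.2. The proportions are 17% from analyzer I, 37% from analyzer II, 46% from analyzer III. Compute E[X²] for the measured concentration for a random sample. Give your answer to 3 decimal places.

For each component E[X²] = Var + (mean)², giving I: 16.8233; II: 192.08; III: 91.69.
Overall E[X²] = 0.17·16.8233 + 0.37·192.08 + 0.46·91.69 = 116.107.

116.107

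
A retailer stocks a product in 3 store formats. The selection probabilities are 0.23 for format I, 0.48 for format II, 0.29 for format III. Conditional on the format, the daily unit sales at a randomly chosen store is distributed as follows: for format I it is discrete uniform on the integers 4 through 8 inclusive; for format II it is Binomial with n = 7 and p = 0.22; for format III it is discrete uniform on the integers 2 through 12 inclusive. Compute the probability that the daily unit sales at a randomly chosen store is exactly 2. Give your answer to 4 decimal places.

0.1672

Conditional on each format, P(X = 2): I: 0; II: 0.293452; III: 0.0909091.
By total probability, P(X = 2) = 0.23·0 + 0.48·0.293452 + 0.29·0.0909091 = 0.167221.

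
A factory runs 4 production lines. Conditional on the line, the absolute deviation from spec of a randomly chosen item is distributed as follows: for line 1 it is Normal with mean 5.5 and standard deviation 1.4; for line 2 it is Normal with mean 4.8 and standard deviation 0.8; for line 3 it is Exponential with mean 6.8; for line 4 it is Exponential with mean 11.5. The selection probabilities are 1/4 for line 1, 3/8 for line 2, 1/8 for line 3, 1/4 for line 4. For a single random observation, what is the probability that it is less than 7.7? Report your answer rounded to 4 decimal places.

0.8172

Conditional on each line, P(X < 7.7): 1: 0.941958; 2: 0.999856; 3: 0.677726; 4: 0.488069.
By total probability, P(X < 7.7) = 0.25·0.941958 + 0.375·0.999856 + 0.125·0.677726 + 0.25·0.488069 = 0.817168.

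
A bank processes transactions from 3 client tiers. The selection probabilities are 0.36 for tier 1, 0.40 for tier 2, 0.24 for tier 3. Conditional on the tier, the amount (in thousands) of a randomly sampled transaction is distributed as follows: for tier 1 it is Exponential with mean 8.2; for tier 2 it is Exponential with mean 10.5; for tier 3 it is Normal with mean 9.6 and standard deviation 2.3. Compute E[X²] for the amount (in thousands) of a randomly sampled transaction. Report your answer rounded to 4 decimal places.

For each component E[X²] = Var + (mean)², giving 1: 134.48; 2: 220.5; 3: 97.45.
Overall E[X²] = 0.36·134.48 + 0.4·220.5 + 0.24·97.45 = 160.001.

160.0008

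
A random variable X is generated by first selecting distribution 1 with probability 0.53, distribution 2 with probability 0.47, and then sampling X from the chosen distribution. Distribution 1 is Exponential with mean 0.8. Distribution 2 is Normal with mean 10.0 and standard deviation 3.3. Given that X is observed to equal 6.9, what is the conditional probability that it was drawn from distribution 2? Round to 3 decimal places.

Likelihoods f(6.9 | ·): 1: 0.00022445; 2: 0.0777628.
Posterior ∝ prior × likelihood. Numerator for 2: 0.47·0.0777628 = 0.0365485.
Normalizing constant: 0.53·0.00022445 + 0.47·0.0777628 = 0.0366675.
P(2 | observation) = 0.0365485 / 0.0366675 = 0.996756.

0.997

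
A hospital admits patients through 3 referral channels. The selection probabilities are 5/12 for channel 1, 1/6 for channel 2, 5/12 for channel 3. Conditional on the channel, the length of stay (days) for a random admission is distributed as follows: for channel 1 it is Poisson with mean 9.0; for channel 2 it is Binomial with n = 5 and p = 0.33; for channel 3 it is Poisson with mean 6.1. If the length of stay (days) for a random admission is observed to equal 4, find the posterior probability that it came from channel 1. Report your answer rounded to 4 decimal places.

Likelihoods P(X=4 | ·): 1: 0.0337372; 2: 0.0397284; 3: 0.129393.
Posterior ∝ prior × likelihood. Numerator for 1: 0.416667·0.0337372 = 0.0140571.
Normalizing constant: 0.416667·0.0337372 + 0.166667·0.0397284 + 0.416667·0.129393 = 0.0745924.
P(1 | observation) = 0.0140571 / 0.0745924 = 0.188453.

0.1885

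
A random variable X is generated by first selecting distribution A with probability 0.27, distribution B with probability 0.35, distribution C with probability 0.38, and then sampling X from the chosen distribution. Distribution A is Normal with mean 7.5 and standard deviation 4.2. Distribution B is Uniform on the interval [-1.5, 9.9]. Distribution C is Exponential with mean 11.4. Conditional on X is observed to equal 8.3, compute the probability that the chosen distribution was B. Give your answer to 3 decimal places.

0.427

Likelihoods f(8.3 | ·): A: 0.0932787; B: 0.0877193; C: 0.0423544.
Posterior ∝ prior × likelihood. Numerator for B: 0.35·0.0877193 = 0.0307018.
Normalizing constant: 0.27·0.0932787 + 0.35·0.0877193 + 0.38·0.0423544 = 0.0719817.
P(B | observation) = 0.0307018 / 0.0719817 = 0.426522.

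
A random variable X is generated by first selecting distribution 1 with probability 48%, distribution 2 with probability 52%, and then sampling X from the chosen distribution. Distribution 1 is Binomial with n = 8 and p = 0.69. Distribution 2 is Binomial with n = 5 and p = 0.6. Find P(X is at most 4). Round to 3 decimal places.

0.582

Conditional on each component, P(X ≤ 4): 1: 0.212638; 2: 0.92224.
By total probability, P(X ≤ 4) = 0.48·0.212638 + 0.52·0.92224 = 0.581631.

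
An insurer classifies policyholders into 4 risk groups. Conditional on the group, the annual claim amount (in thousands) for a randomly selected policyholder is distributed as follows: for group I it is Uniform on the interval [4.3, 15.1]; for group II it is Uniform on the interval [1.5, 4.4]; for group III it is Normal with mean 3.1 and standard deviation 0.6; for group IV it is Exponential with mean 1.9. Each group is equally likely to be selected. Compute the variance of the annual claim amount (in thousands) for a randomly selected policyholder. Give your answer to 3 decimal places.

13.131

Per component, I: μ=9.7, E[X²]=103.81; II: μ=2.95, E[X²]=9.40333; III: μ=3.1, E[X²]=9.97; IV: μ=1.9, E[X²]=7.22.
E[X] = 0.25·9.7 + 0.25·2.95 + 0.25·3.1 + 0.25·1.9 = 4.4125.
E[X²] = 0.25·103.81 + 0.25·9.40333 + 0.25·9.97 + 0.25·7.22 = 32.6008.
Var(X) = E[X²] − (E[X])² = 32.6008 − 19.4702 = 13.1307.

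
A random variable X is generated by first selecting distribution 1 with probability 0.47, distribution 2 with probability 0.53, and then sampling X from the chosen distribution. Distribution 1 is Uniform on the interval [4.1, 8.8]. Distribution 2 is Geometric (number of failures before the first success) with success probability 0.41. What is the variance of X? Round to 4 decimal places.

8.9803

Per component, 1: μ=6.45, E[X²]=43.4433; 2: μ=1.43902, E[X²]=5.58061.
E[X] = 0.47·6.45 + 0.53·1.43902 = 3.79418.
E[X²] = 0.47·43.4433 + 0.53·5.58061 = 23.3761.
Var(X) = E[X²] − (E[X])² = 23.3761 − 14.3958 = 8.98026.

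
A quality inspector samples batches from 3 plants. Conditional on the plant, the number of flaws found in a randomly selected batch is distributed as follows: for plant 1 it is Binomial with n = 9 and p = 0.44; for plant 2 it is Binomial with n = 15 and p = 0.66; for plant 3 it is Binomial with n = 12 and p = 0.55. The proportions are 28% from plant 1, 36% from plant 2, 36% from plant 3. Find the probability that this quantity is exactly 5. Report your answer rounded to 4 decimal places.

0.1136

Conditional on each plant, P(X = 5): 1: 0.204355; 2: 0.00776362; 3: 0.148945.
By total probability, P(X = 5) = 0.28·0.204355 + 0.36·0.00776362 + 0.36·0.148945 = 0.113635.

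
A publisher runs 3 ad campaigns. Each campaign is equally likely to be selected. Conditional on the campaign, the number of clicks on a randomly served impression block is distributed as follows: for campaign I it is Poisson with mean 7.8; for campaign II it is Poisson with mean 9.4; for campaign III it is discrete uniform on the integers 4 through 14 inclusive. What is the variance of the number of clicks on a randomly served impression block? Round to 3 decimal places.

Per component, I: μ=7.8, E[X²]=68.64; II: μ=9.4, E[X²]=97.76; III: μ=9, E[X²]=91.
E[X] = 0.333333·7.8 + 0.333333·9.4 + 0.333333·9 = 8.73333.
E[X²] = 0.333333·68.64 + 0.333333·97.76 + 0.333333·91 = 85.8.
Var(X) = E[X²] − (E[X])² = 85.8 − 76.2711 = 9.52889.

9.529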